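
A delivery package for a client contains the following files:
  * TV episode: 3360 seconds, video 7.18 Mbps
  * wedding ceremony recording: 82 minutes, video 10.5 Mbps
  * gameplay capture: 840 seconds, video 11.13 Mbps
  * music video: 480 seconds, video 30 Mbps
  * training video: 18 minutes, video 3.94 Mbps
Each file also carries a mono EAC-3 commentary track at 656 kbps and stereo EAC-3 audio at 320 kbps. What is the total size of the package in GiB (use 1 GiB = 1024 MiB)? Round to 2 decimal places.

Audio total: 656 + 320 = 976 kbps = 0.976 Mbps.
TV episode: 8.156 Mbps × 3360 s = 27404.2 Mb
wedding ceremony recording: 11.476 Mbps × 4920 s = 56461.9 Mb
gameplay capture: 12.106 Mbps × 840 s = 10169.0 Mb
music video: 30.976 Mbps × 480 s = 14868.5 Mb
training video: 4.916 Mbps × 1080 s = 5309.3 Mb
Total: 114212.9 Mb = 14276.6 MB.
= 13.30 GiB.

13.30 GiB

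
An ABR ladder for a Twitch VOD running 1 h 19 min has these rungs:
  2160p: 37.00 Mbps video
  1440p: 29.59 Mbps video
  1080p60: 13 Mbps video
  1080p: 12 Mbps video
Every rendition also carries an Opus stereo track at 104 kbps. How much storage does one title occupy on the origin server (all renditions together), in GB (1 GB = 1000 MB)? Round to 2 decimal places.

1 h 19 min = 79 min = 4740 s
Audio: 104 kbps = 0.104 Mbps.
Sum of rendition bitrates: (37.00+0.104) + (29.59+0.104) + (13+0.104) + (12+0.104) = 92.006 Mbps.
× 4740 s = 436,108 Mb = 54,514 MB = 54.51 GB.

54.51 GB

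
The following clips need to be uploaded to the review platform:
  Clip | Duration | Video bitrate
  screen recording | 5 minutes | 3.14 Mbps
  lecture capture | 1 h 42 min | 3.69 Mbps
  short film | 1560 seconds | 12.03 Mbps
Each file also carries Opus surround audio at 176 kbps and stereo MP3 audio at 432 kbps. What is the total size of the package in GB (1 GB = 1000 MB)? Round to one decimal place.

5.9 GB

Audio total: 176 + 432 = 608 kbps = 0.608 Mbps.
screen recording: 3.748 Mbps × 300 s = 1124.4 Mb
lecture capture: 4.298 Mbps × 6120 s = 26303.8 Mb
short film: 12.638 Mbps × 1560 s = 19715.3 Mb
Total: 47143.4 Mb = 5892.9 MB.
= 5.893 GB.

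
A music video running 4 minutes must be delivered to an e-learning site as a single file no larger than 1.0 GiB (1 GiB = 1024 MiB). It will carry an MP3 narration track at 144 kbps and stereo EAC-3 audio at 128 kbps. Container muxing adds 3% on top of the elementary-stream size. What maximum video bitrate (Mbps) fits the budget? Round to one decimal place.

34.5 Mbps

Budget: 1.0 GiB = 8589.9 Mb.
Stream payload after overhead: 8589.9 / 1.03 = 8339.7 Mb.
4 min = 240 s
Total bitrate budget: 8339.7 Mb / 240 s = 34.749 Mbps.
Audio total: 144 + 128 = 272 kbps = 0.272 Mbps.
Video: 34.749 − 0.272 = 34.477 Mbps.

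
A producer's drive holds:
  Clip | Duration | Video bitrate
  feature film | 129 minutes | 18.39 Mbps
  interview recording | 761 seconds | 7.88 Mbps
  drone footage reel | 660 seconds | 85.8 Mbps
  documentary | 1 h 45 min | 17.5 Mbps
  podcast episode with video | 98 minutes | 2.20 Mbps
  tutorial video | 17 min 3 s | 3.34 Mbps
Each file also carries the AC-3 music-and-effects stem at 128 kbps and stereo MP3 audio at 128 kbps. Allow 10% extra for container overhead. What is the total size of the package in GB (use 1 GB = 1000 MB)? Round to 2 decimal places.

Audio total: 128 + 128 = 256 kbps = 0.256 Mbps.
feature film: 18.646 Mbps × 7740 s × 1.10 = 158752.0 Mb
interview recording: 8.136 Mbps × 761 s × 1.10 = 6810.6 Mb
drone footage reel: 86.056 Mbps × 660 s × 1.10 = 62476.7 Mb
documentary: 17.756 Mbps × 6300 s × 1.10 = 123049.1 Mb
podcast episode with video: 2.456 Mbps × 5880 s × 1.10 = 15885.4 Mb
tutorial video: 3.596 Mbps × 1023 s × 1.10 = 4046.6 Mb
Total: 371020.4 Mb = 46377.6 MB.
= 46.38 GB.

46.38 GB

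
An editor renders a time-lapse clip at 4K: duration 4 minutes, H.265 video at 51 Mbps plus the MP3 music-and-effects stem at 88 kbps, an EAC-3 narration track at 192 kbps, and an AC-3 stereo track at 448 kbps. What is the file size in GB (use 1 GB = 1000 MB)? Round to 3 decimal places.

1.552 GB

4 min = 240 s
Audio total: 88 + 192 + 448 = 728 kbps = 0.728 Mbps.
Total bitrate: 51 + 0.728 = 51.728 Mbps.
Stream data: 51.728 Mbps × 240 s = 12414.7 Mb.
12,415 Mb ÷ 8 = 1,552 MB → 1.552 GB.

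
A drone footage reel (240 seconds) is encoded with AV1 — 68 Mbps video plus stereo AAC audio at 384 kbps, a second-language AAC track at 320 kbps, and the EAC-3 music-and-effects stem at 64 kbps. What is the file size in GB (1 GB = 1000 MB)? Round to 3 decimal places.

Audio total: 384 + 320 + 64 = 768 kbps = 0.768 Mbps.
Total bitrate: 68 + 0.768 = 68.768 Mbps.
Stream data: 68.768 Mbps × 240 s = 16504.3 Mb.
16,504 Mb ÷ 8 = 2,063 MB → 2.063 GB.

2.063 GB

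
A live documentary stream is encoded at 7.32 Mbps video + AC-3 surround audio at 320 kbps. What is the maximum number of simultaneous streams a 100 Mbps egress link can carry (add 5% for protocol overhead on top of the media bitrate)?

12

Audio: 320 kbps = 0.320 Mbps.
Per-viewer media rate: 7.640 Mbps.
On the wire with 5% overhead: 8.022 Mbps.
100 Mbps = 100.0 Mbps; 100.0 / 8.022 = 12.47 → 12 viewers.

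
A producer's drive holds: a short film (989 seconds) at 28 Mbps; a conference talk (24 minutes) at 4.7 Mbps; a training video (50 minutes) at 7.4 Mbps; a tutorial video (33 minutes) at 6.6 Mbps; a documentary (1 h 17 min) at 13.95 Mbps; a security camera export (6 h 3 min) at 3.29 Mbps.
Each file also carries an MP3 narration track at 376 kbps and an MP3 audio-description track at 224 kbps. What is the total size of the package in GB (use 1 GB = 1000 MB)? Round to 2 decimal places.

28.26 GB

Audio total: 376 + 224 = 600 kbps = 0.600 Mbps.
short film: 28.600 Mbps × 989 s = 28285.4 Mb
conference talk: 5.300 Mbps × 1440 s = 7632.0 Mb
training video: 8.000 Mbps × 3000 s = 24000.0 Mb
tutorial video: 7.200 Mbps × 1980 s = 14256.0 Mb
documentary: 14.550 Mbps × 4620 s = 67221.0 Mb
security camera export: 3.890 Mbps × 21780 s = 84724.2 Mb
Total: 226118.6 Mb = 28264.8 MB.
= 28.26 GB.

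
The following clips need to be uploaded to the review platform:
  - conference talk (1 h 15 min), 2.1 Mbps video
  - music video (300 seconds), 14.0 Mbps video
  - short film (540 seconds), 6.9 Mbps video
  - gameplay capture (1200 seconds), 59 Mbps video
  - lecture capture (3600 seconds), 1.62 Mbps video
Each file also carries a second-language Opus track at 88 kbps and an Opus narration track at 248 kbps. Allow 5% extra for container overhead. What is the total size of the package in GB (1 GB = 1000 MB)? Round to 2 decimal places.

12.79 GB

Audio total: 88 + 248 = 336 kbps = 0.336 Mbps.
conference talk: 2.436 Mbps × 4500 s × 1.05 = 11510.1 Mb
music video: 14.336 Mbps × 300 s × 1.05 = 4515.8 Mb
short film: 7.236 Mbps × 540 s × 1.05 = 4102.8 Mb
gameplay capture: 59.336 Mbps × 1200 s × 1.05 = 74763.4 Mb
lecture capture: 1.956 Mbps × 3600 s × 1.05 = 7393.7 Mb
Total: 102285.8 Mb = 12785.7 MB.
= 12.79 GB.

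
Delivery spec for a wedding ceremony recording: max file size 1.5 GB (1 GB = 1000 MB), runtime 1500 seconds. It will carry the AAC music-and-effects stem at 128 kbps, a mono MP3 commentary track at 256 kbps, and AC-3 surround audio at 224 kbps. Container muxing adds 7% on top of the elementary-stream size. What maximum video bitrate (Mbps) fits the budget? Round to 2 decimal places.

Budget: 1.5 GB = 12000.0 Mb.
Stream payload after overhead: 12000.0 / 1.07 = 11215.0 Mb.
Total bitrate budget: 11215.0 Mb / 1500 s = 7.477 Mbps.
Audio total: 128 + 256 + 224 = 608 kbps = 0.608 Mbps.
Video: 7.477 − 0.608 = 6.869 Mbps.

6.87 Mbps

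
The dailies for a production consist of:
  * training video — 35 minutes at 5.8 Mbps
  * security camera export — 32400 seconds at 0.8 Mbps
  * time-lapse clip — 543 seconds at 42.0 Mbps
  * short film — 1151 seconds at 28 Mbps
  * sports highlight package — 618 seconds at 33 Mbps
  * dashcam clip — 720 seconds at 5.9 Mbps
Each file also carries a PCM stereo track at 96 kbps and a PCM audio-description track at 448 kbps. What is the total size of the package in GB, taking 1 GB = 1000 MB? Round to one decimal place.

17.3 GB

Audio total: 96 + 448 = 544 kbps = 0.544 Mbps.
training video: 6.344 Mbps × 2100 s = 13322.4 Mb
security camera export: 1.344 Mbps × 32400 s = 43545.6 Mb
time-lapse clip: 42.544 Mbps × 543 s = 23101.4 Mb
short film: 28.544 Mbps × 1151 s = 32854.1 Mb
sports highlight package: 33.544 Mbps × 618 s = 20730.2 Mb
dashcam clip: 6.444 Mbps × 720 s = 4639.7 Mb
Total: 138193.4 Mb = 17274.2 MB.
= 17.27 GB.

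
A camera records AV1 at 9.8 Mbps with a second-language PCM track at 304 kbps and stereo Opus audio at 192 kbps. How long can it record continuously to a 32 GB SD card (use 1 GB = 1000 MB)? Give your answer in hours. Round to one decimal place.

6.9 hours

Audio total: 304 + 192 = 496 kbps = 0.496 Mbps.
Total bitrate: 9.8 + 0.496 = 10.296 Mbps.
Capacity: 32 GB = 256,000 Mb.
Recording time: 256,000 / 10.296 = 24,864 s ≈ 6.91 hours.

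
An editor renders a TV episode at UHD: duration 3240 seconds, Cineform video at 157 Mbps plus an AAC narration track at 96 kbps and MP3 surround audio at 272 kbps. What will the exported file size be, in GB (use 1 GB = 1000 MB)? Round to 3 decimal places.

Audio total: 96 + 272 = 368 kbps = 0.368 Mbps.
Total bitrate: 157 + 0.368 = 157.368 Mbps.
Stream data: 157.368 Mbps × 3240 s = 509872.3 Mb.
509,872 Mb ÷ 8 = 63,734 MB → 63.73 GB.

63.734 GB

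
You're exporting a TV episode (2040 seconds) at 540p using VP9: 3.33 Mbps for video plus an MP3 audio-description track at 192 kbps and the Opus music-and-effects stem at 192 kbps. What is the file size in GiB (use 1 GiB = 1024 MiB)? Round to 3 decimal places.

Audio total: 192 + 192 = 384 kbps = 0.384 Mbps.
Total bitrate: 3.33 + 0.384 = 3.714 Mbps.
Stream data: 3.714 Mbps × 2040 s = 7576.6 Mb.
7,577 Mb = 947,070,000 bytes ÷ 1,073,741,824 = 0.882 GiB.

0.882 GiB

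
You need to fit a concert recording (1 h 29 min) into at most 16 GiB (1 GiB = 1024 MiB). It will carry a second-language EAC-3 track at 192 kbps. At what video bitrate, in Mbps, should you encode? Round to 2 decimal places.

25.55 Mbps

Budget: 16 GiB = 137439.0 Mb.
1 h 29 min = 89 min = 5340 s
Total bitrate budget: 137439.0 Mb / 5340 s = 25.738 Mbps.
Audio: 192 kbps = 0.192 Mbps.
Video: 25.738 − 0.192 = 25.546 Mbps.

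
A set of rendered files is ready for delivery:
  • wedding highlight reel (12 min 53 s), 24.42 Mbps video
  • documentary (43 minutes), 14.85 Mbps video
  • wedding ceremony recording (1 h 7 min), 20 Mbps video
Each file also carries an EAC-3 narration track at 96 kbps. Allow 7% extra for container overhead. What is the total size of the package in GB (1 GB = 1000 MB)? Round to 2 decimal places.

Audio: 96 kbps = 0.096 Mbps.
wedding highlight reel: 24.516 Mbps × 773 s × 1.07 = 20277.4 Mb
documentary: 14.946 Mbps × 2580 s × 1.07 = 41259.9 Mb
wedding ceremony recording: 20.096 Mbps × 4020 s × 1.07 = 86440.9 Mb
Total: 147978.3 Mb = 18497.3 MB.
= 18.50 GB.

18.50 GB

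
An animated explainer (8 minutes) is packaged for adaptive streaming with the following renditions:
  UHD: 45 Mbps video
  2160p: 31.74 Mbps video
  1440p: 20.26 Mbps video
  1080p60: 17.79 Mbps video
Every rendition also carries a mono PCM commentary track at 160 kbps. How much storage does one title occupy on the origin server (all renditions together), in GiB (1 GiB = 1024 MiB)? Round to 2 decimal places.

6.45 GiB

8 min = 480 s
Audio: 160 kbps = 0.160 Mbps.
Sum of rendition bitrates: (45+0.160) + (31.74+0.160) + (20.26+0.160) + (17.79+0.160) = 115.430 Mbps.
× 480 s = 55,406 Mb = 6,926 MB = 6.450 GiB.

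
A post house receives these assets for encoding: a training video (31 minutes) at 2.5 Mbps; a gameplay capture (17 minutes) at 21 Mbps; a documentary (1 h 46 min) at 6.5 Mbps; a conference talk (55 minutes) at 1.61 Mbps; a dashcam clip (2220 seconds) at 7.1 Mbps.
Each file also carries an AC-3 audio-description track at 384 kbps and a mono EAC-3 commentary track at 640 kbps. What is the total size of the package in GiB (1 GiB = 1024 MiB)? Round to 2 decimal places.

Audio total: 384 + 640 = 1024 kbps = 1.024 Mbps.
training video: 3.524 Mbps × 1860 s = 6554.6 Mb
gameplay capture: 22.024 Mbps × 1020 s = 22464.5 Mb
documentary: 7.524 Mbps × 6360 s = 47852.6 Mb
conference talk: 2.634 Mbps × 3300 s = 8692.2 Mb
dashcam clip: 8.124 Mbps × 2220 s = 18035.3 Mb
Total: 103599.2 Mb = 12949.9 MB.
= 12.06 GiB.

12.06 GiB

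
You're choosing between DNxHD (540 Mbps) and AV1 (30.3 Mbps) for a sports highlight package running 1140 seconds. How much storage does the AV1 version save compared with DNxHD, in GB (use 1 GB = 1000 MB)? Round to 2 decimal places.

72.63 GB

DNxHD: 540.000 Mbps × 1140 s = 615600.0 Mb = 76.950 GB.
AV1: 30.300 Mbps × 1140 s = 34542.0 Mb = 4.318 GB.
Saving: 76.950 − 4.318 = 72.632 GB.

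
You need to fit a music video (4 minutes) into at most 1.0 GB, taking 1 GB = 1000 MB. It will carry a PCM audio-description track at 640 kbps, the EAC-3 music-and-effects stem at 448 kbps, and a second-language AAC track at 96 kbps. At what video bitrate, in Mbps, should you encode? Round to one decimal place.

32.1 Mbps

Budget: 1.0 GB = 8000.0 Mb.
4 min = 240 s
Total bitrate budget: 8000.0 Mb / 240 s = 33.333 Mbps.
Audio total: 640 + 448 + 96 = 1184 kbps = 1.184 Mbps.
Video: 33.333 − 1.184 = 32.149 Mbps.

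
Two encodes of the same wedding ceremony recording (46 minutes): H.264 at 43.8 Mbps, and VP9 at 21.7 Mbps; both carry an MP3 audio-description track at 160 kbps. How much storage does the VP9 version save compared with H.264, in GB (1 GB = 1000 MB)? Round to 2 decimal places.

46 min = 2760 s
Audio: 160 kbps = 0.160 Mbps.
H.264: 43.960 Mbps × 2760 s = 121329.6 Mb = 15.166 GB.
VP9: 21.860 Mbps × 2760 s = 60333.6 Mb = 7.542 GB.
Saving: 15.166 − 7.542 = 7.625 GB.

7.62 GB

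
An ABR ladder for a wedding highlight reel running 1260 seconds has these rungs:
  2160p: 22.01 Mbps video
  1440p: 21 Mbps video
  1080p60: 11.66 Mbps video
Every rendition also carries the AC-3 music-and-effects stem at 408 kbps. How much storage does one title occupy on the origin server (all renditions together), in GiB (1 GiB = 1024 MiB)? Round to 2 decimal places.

Audio: 408 kbps = 0.408 Mbps.
Sum of rendition bitrates: (22.01+0.408) + (21+0.408) + (11.66+0.408) = 55.894 Mbps.
× 1260 s = 70,426 Mb = 8,803 MB = 8.199 GiB.

8.20 GiB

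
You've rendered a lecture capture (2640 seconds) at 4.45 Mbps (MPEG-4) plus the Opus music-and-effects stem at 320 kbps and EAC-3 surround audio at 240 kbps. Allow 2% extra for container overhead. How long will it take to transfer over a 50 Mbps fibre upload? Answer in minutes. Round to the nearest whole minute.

Audio total: 320 + 240 = 560 kbps = 0.560 Mbps.
Total bitrate: 5.010 Mbps.
File: 5.010 Mbps × 2640 s = 13226.4 Mb.
With 2% container overhead: ×1.02. → 13490.9 Mb.
At 50 Mbps: 13490.9 / 50 = 269.8 s ≈ 4.5 minutes.

4 minutes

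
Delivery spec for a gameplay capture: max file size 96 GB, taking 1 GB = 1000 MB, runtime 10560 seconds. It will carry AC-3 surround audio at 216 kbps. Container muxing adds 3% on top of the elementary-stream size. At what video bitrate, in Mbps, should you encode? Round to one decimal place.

Budget: 96 GB = 768000.0 Mb.
Stream payload after overhead: 768000.0 / 1.03 = 745631.1 Mb.
Total bitrate budget: 745631.1 Mb / 10560 s = 70.609 Mbps.
Audio: 216 kbps = 0.216 Mbps.
Video: 70.609 − 0.216 = 70.393 Mbps.

70.4 Mbps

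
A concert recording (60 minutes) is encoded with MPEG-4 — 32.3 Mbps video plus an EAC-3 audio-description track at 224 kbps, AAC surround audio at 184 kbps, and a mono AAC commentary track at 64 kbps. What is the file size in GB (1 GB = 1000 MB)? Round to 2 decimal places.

60 min = 3600 s
Audio total: 224 + 184 + 64 = 472 kbps = 0.472 Mbps.
Total bitrate: 32.3 + 0.472 = 32.772 Mbps.
Stream data: 32.772 Mbps × 3600 s = 117979.2 Mb.
117,979 Mb ÷ 8 = 14,747 MB → 14.75 GB.

14.75 GB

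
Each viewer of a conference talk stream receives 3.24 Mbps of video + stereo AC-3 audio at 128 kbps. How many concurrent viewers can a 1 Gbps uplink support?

296

Audio: 128 kbps = 0.128 Mbps.
Per-viewer media rate: 3.368 Mbps.
1 Gbps = 1,000 Mbps; 1,000 / 3.368 = 296.91 → 296 viewers.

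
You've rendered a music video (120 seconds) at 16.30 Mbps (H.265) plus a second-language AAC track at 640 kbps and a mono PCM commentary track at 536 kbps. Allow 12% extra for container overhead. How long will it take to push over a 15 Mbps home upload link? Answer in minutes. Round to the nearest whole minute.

Audio total: 640 + 536 = 1176 kbps = 1.176 Mbps.
Total bitrate: 17.476 Mbps.
File: 17.476 Mbps × 120 s = 2097.1 Mb.
With 12% container overhead: ×1.12. → 2348.8 Mb.
At 15 Mbps: 2348.8 / 15 = 156.6 s ≈ 2.61 minutes.

3 minutes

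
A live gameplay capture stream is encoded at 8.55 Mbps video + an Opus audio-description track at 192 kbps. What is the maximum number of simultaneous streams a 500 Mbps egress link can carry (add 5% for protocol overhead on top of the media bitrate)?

Audio: 192 kbps = 0.192 Mbps.
Per-viewer media rate: 8.742 Mbps.
On the wire with 5% overhead: 9.179 Mbps.
500 Mbps = 500.0 Mbps; 500.0 / 9.179 = 54.47 → 54 viewers.

54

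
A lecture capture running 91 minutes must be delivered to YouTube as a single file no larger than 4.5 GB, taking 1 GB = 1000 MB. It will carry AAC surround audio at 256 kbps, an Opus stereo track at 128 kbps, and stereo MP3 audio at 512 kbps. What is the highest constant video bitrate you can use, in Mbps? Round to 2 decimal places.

Budget: 4.5 GB = 36000.0 Mb.
91 min = 5460 s
Total bitrate budget: 36000.0 Mb / 5460 s = 6.593 Mbps.
Audio total: 256 + 128 + 512 = 896 kbps = 0.896 Mbps.
Video: 6.593 − 0.896 = 5.697 Mbps.

5.70 Mbps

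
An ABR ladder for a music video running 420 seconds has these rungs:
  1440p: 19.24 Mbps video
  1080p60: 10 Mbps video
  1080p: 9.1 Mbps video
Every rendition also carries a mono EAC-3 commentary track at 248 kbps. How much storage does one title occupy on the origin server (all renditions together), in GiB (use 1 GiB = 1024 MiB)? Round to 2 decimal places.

1.91 GiB

Audio: 248 kbps = 0.248 Mbps.
Sum of rendition bitrates: (19.24+0.248) + (10+0.248) + (9.1+0.248) = 39.084 Mbps.
× 420 s = 16,415 Mb = 2,052 MB = 1.911 GiB.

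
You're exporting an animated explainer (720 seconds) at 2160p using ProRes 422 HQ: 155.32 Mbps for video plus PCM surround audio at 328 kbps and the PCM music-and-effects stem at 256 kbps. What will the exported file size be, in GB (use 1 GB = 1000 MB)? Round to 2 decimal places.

14.03 GB

Audio total: 328 + 256 = 584 kbps = 0.584 Mbps.
Total bitrate: 155.32 + 0.584 = 155.904 Mbps.
Stream data: 155.904 Mbps × 720 s = 112250.9 Mb.
112,251 Mb ÷ 8 = 14,031 MB → 14.03 GB.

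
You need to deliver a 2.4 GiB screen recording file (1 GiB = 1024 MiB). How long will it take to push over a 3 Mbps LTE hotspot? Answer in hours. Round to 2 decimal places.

1.91 hours

File: 2.4 GiB = 20615.8 Mb.
At 3 Mbps: 20615.8 / 3 = 6871.9 s ≈ 1.91 hours.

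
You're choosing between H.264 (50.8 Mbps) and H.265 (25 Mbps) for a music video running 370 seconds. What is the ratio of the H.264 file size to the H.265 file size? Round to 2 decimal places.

2.03

H.264: 50.800 Mbps × 370 s = 18796.0 Mb = 2.349 GB.
H.265: 25.000 Mbps × 370 s = 9250.0 Mb = 1.156 GB.
Ratio: 2.349 / 1.156 = 2.032.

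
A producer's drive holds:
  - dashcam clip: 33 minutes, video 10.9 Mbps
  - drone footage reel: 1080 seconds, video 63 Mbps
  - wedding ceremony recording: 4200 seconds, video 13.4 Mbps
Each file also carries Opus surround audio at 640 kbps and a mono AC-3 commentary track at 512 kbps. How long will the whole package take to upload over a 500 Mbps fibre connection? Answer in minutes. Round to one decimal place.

Audio total: 640 + 512 = 1152 kbps = 1.152 Mbps.
dashcam clip: 12.052 Mbps × 1980 s = 23863.0 Mb
drone footage reel: 64.152 Mbps × 1080 s = 69284.2 Mb
wedding ceremony recording: 14.552 Mbps × 4200 s = 61118.4 Mb
Total: 154265.5 Mb = 19283.2 MB.
At 500 Mbps: 154265.5 / 500 = 309 s ≈ 5.14 minutes.

5.1 minutes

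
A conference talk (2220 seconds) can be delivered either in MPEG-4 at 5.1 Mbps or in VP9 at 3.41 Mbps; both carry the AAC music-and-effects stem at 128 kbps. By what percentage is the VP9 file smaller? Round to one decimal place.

Audio: 128 kbps = 0.128 Mbps.
MPEG-4: 5.228 Mbps × 2220 s = 11606.2 Mb = 1.351 GiB.
VP9: 3.538 Mbps × 2220 s = 7854.4 Mb = 0.914 GiB.
Reduction: (1 − 0.914/1.351) × 100 = 32.33%.

32.3%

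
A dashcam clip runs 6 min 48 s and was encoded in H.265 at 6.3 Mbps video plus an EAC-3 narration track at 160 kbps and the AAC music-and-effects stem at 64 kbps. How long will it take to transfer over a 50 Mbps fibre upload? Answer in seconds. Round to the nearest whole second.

53 seconds

6 min 48 s = 408 s
Audio total: 160 + 64 = 224 kbps = 0.224 Mbps.
Total bitrate: 6.524 Mbps.
File: 6.524 Mbps × 408 s = 2661.8 Mb.
At 50 Mbps: 2661.8 / 50 = 53.2 s ≈ 53.2 seconds.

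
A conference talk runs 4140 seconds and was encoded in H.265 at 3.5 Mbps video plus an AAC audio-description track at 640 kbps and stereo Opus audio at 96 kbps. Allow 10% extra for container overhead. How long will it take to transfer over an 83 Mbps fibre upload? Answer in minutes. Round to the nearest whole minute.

Audio total: 640 + 96 = 736 kbps = 0.736 Mbps.
Total bitrate: 4.236 Mbps.
File: 4.236 Mbps × 4140 s = 17537.0 Mb.
With 10% container overhead: ×1.10. → 19290.7 Mb.
At 83 Mbps: 19290.7 / 83 = 232.4 s ≈ 3.87 minutes.

4 minutes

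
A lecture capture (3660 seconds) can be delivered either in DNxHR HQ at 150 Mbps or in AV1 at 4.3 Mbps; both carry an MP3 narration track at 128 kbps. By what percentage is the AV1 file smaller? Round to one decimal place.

97.1%

Audio: 128 kbps = 0.128 Mbps.
DNxHR HQ: 150.128 Mbps × 3660 s = 549468.5 Mb = 68.684 GB.
AV1: 4.428 Mbps × 3660 s = 16206.5 Mb = 2.026 GB.
Reduction: (1 − 2.026/68.684) × 100 = 97.05%.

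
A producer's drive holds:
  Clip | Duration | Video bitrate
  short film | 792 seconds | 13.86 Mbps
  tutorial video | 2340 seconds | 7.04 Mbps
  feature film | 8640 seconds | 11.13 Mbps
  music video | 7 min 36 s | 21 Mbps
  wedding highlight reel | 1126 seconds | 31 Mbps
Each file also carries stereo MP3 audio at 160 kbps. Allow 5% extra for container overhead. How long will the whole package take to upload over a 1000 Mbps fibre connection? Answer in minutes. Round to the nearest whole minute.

3 minutes

Audio: 160 kbps = 0.160 Mbps.
short film: 14.020 Mbps × 792 s × 1.05 = 11659.0 Mb
tutorial video: 7.200 Mbps × 2340 s × 1.05 = 17690.4 Mb
feature film: 11.290 Mbps × 8640 s × 1.05 = 102422.9 Mb
music video: 21.160 Mbps × 456 s × 1.05 = 10131.4 Mb
wedding highlight reel: 31.160 Mbps × 1126 s × 1.05 = 36840.5 Mb
Total: 178744.2 Mb = 22343.0 MB.
At 1000 Mbps: 178744.2 / 1000 = 179 s ≈ 2.98 minutes.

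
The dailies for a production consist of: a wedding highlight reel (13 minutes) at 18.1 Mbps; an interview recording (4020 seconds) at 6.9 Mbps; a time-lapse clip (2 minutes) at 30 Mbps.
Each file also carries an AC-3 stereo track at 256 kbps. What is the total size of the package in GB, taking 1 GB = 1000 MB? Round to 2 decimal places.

Audio: 256 kbps = 0.256 Mbps.
wedding highlight reel: 18.356 Mbps × 780 s = 14317.7 Mb
interview recording: 7.156 Mbps × 4020 s = 28767.1 Mb
time-lapse clip: 30.256 Mbps × 120 s = 3630.7 Mb
Total: 46715.5 Mb = 5839.4 MB.
= 5.839 GB.

5.84 GB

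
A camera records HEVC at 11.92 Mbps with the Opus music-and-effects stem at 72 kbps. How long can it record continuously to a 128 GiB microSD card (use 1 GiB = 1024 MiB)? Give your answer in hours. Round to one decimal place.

25.5 hours

Audio: 72 kbps = 0.072 Mbps.
Total bitrate: 11.92 + 0.072 = 11.992 Mbps.
Capacity: 128 GiB = 1,099,512 Mb.
Recording time: 1,099,512 / 11.992 = 91,687 s ≈ 25.5 hours.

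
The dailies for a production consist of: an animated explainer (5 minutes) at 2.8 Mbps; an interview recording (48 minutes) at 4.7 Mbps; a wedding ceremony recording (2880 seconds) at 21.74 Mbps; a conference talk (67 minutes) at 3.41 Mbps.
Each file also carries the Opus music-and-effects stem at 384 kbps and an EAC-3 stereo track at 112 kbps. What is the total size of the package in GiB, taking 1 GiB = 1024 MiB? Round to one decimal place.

Audio total: 384 + 112 = 496 kbps = 0.496 Mbps.
animated explainer: 3.296 Mbps × 300 s = 988.8 Mb
interview recording: 5.196 Mbps × 2880 s = 14964.5 Mb
wedding ceremony recording: 22.236 Mbps × 2880 s = 64039.7 Mb
conference talk: 3.906 Mbps × 4020 s = 15702.1 Mb
Total: 95695.1 Mb = 11961.9 MB.
= 11.14 GiB.

11.1 GiB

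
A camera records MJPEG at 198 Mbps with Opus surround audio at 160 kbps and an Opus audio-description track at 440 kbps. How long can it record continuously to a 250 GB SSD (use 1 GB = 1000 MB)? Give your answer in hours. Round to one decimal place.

Audio total: 160 + 440 = 600 kbps = 0.600 Mbps.
Total bitrate: 198 + 0.600 = 198.600 Mbps.
Capacity: 250 GB = 2,000,000 Mb.
Recording time: 2,000,000 / 198.600 = 10,070 s ≈ 2.80 hours.

2.8 hours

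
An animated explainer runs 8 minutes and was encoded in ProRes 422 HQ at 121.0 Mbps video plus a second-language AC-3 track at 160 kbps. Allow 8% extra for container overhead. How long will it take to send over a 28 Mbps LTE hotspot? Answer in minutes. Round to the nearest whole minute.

37 minutes

8 min = 480 s
Audio: 160 kbps = 0.160 Mbps.
Total bitrate: 121.160 Mbps.
File: 121.160 Mbps × 480 s = 58156.8 Mb.
With 8% container overhead: ×1.08. → 62809.3 Mb.
At 28 Mbps: 62809.3 / 28 = 2243.2 s ≈ 37.4 minutes.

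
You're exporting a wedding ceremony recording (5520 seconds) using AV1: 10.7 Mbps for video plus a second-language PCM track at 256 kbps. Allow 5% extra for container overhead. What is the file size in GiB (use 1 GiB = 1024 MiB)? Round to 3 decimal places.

7.392 GiB

Audio: 256 kbps = 0.256 Mbps.
Total bitrate: 10.7 + 0.256 = 10.956 Mbps.
Stream data: 10.956 Mbps × 5520 s = 60477.1 Mb.
With 5% container overhead: ×1.05.
63,501 Mb = 7,937,622,000 bytes ÷ 1,073,741,824 = 7.392 GiB.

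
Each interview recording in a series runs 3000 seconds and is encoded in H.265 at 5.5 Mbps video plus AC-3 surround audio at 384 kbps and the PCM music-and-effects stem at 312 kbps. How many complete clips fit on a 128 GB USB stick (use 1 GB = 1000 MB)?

55

Audio total: 384 + 312 = 696 kbps = 0.696 Mbps.
Total bitrate: 6.196 Mbps.
Per item: 6.196 Mbps × 3000 s = 18,588 Mb = 2,324 MB.
Capacity: 128 GB = 1,024,000 Mb; 55.09 items → 55 complete.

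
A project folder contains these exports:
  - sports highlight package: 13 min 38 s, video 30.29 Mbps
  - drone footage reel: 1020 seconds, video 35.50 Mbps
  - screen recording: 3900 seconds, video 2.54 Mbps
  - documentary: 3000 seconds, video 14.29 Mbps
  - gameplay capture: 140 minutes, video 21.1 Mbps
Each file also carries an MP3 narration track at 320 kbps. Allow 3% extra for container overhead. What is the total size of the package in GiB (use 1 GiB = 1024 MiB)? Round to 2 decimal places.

35.55 GiB

Audio: 320 kbps = 0.320 Mbps.
sports highlight package: 30.610 Mbps × 818 s × 1.03 = 25790.1 Mb
drone footage reel: 35.820 Mbps × 1020 s × 1.03 = 37632.5 Mb
screen recording: 2.860 Mbps × 3900 s × 1.03 = 11488.6 Mb
documentary: 14.610 Mbps × 3000 s × 1.03 = 45144.9 Mb
gameplay capture: 21.420 Mbps × 8400 s × 1.03 = 185325.8 Mb
Total: 305382.0 Mb = 38172.8 MB.
= 35.55 GiB.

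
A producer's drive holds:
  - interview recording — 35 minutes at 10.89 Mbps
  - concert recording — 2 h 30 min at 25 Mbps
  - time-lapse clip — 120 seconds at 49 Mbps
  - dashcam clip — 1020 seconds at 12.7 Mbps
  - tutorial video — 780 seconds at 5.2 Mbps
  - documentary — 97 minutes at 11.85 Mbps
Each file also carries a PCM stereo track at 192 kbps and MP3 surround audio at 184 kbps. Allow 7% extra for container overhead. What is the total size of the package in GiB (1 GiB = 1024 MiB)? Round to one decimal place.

Audio total: 192 + 184 = 376 kbps = 0.376 Mbps.
interview recording: 11.266 Mbps × 2100 s × 1.07 = 25314.7 Mb
concert recording: 25.376 Mbps × 9000 s × 1.07 = 244370.9 Mb
time-lapse clip: 49.376 Mbps × 120 s × 1.07 = 6339.9 Mb
dashcam clip: 13.076 Mbps × 1020 s × 1.07 = 14271.1 Mb
tutorial video: 5.576 Mbps × 780 s × 1.07 = 4653.7 Mb
documentary: 12.226 Mbps × 5820 s × 1.07 = 76136.2 Mb
Total: 371086.5 Mb = 46385.8 MB.
= 43.20 GiB.

43.2 GiB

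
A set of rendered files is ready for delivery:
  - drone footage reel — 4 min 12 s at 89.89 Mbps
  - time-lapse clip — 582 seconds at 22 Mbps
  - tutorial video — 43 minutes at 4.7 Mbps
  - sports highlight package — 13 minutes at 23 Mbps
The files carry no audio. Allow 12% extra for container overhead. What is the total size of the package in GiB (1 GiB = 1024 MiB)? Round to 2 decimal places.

8.54 GiB

drone footage reel: 89.890 Mbps × 252 s × 1.12 = 25370.6 Mb
time-lapse clip: 22.000 Mbps × 582 s × 1.12 = 14340.5 Mb
tutorial video: 4.700 Mbps × 2580 s × 1.12 = 13581.1 Mb
sports highlight package: 23.000 Mbps × 780 s × 1.12 = 20092.8 Mb
Total: 73385.0 Mb = 9173.1 MB.
= 8.543 GiB.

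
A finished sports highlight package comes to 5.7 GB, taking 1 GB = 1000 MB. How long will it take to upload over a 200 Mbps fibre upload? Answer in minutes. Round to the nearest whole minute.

File: 5.7 GB = 45600.0 Mb.
At 200 Mbps: 45600.0 / 200 = 228.0 s ≈ 3.8 minutes.

4 minutes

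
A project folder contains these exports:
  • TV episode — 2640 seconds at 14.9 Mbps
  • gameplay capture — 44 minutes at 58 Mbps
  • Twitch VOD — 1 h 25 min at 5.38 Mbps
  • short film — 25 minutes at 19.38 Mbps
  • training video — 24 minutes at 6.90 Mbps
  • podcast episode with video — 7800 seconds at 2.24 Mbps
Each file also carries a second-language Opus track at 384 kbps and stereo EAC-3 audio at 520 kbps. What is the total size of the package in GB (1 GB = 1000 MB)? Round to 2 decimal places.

Audio total: 384 + 520 = 904 kbps = 0.904 Mbps.
TV episode: 15.804 Mbps × 2640 s = 41722.6 Mb
gameplay capture: 58.904 Mbps × 2640 s = 155506.6 Mb
Twitch VOD: 6.284 Mbps × 5100 s = 32048.4 Mb
short film: 20.284 Mbps × 1500 s = 30426.0 Mb
training video: 7.804 Mbps × 1440 s = 11237.8 Mb
podcast episode with video: 3.144 Mbps × 7800 s = 24523.2 Mb
Total: 295464.5 Mb = 36933.1 MB.
= 36.93 GB.

36.93 GB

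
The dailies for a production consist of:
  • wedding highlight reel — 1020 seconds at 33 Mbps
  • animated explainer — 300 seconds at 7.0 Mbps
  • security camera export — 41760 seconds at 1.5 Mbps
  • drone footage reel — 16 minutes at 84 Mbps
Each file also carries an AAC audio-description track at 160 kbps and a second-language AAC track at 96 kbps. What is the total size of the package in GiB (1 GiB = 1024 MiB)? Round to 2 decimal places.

Audio total: 160 + 96 = 256 kbps = 0.256 Mbps.
wedding highlight reel: 33.256 Mbps × 1020 s = 33921.1 Mb
animated explainer: 7.256 Mbps × 300 s = 2176.8 Mb
security camera export: 1.756 Mbps × 41760 s = 73330.6 Mb
drone footage reel: 84.256 Mbps × 960 s = 80885.8 Mb
Total: 190314.2 Mb = 23789.3 MB.
= 22.16 GiB.

22.16 GiB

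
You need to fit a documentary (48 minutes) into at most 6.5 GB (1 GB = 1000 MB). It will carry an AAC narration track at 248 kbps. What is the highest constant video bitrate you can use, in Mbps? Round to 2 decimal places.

17.81 Mbps

Budget: 6.5 GB = 52000.0 Mb.
48 min = 2880 s
Total bitrate budget: 52000.0 Mb / 2880 s = 18.056 Mbps.
Audio: 248 kbps = 0.248 Mbps.
Video: 18.056 − 0.248 = 17.808 Mbps.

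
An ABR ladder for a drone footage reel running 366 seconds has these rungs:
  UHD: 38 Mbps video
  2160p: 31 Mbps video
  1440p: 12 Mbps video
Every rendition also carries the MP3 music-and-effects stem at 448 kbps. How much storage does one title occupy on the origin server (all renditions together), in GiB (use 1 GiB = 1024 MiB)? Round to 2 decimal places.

Audio: 448 kbps = 0.448 Mbps.
Sum of rendition bitrates: (38+0.448) + (31+0.448) + (12+0.448) = 82.344 Mbps.
× 366 s = 30,138 Mb = 3,767 MB = 3.509 GiB.

3.51 GiB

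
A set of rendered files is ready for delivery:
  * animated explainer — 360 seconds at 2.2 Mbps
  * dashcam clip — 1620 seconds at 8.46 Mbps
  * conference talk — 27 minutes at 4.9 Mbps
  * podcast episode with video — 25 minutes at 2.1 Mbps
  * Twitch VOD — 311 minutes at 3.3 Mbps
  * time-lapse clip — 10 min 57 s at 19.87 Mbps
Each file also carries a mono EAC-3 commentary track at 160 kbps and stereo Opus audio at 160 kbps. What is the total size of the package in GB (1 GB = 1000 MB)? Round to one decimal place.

13.5 GB

Audio total: 160 + 160 = 320 kbps = 0.320 Mbps.
animated explainer: 2.520 Mbps × 360 s = 907.2 Mb
dashcam clip: 8.780 Mbps × 1620 s = 14223.6 Mb
conference talk: 5.220 Mbps × 1620 s = 8456.4 Mb
podcast episode with video: 2.420 Mbps × 1500 s = 3630.0 Mb
Twitch VOD: 3.620 Mbps × 18660 s = 67549.2 Mb
time-lapse clip: 20.190 Mbps × 657 s = 13264.8 Mb
Total: 108031.2 Mb = 13503.9 MB.
= 13.50 GB.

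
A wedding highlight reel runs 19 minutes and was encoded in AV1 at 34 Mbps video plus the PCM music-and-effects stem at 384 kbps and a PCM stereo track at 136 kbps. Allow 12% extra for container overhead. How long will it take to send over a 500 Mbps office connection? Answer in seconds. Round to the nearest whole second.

19 min = 1140 s
Audio total: 384 + 136 = 520 kbps = 0.520 Mbps.
Total bitrate: 34.520 Mbps.
File: 34.520 Mbps × 1140 s = 39352.8 Mb.
With 12% container overhead: ×1.12. → 44075.1 Mb.
At 500 Mbps: 44075.1 / 500 = 88.2 s ≈ 88.2 seconds.

88 seconds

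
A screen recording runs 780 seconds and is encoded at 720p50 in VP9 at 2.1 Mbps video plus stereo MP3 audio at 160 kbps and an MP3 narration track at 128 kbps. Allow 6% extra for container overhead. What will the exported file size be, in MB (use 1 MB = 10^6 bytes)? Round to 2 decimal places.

Audio total: 160 + 128 = 288 kbps = 0.288 Mbps.
Total bitrate: 2.1 + 0.288 = 2.388 Mbps.
Stream data: 2.388 Mbps × 780 s = 1862.6 Mb.
With 6% container overhead: ×1.06.
1,974 Mb ÷ 8 = 246.8 MB → 246.8 MB.

246.80 MB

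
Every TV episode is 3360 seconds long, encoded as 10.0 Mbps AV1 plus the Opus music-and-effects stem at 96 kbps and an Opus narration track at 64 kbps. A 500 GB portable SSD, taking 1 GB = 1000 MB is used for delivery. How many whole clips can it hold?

117

Audio total: 96 + 64 = 160 kbps = 0.160 Mbps.
Total bitrate: 10.160 Mbps.
Per item: 10.160 Mbps × 3360 s = 34,138 Mb = 4,267 MB.
Capacity: 500 GB = 4,000,000 Mb; 117.17 items → 117 complete.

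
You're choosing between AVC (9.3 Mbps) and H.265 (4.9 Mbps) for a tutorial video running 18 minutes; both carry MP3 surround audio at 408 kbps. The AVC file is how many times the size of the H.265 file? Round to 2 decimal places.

1.83

18 min = 1080 s
Audio: 408 kbps = 0.408 Mbps.
AVC: 9.708 Mbps × 1080 s = 10484.6 Mb = 1.311 GB.
H.265: 5.308 Mbps × 1080 s = 5732.6 Mb = 0.717 GB.
Ratio: 1.311 / 0.717 = 1.829.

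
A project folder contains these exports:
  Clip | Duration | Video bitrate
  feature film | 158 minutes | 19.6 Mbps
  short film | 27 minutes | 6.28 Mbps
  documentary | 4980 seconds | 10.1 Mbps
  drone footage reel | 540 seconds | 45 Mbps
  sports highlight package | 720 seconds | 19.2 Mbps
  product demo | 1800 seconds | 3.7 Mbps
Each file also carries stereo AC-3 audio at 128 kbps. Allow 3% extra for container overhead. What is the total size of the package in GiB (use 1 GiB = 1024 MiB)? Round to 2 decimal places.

Audio: 128 kbps = 0.128 Mbps.
feature film: 19.728 Mbps × 9480 s × 1.03 = 192632.1 Mb
short film: 6.408 Mbps × 1620 s × 1.03 = 10692.4 Mb
documentary: 10.228 Mbps × 4980 s × 1.03 = 52463.5 Mb
drone footage reel: 45.128 Mbps × 540 s × 1.03 = 25100.2 Mb
sports highlight package: 19.328 Mbps × 720 s × 1.03 = 14333.6 Mb
product demo: 3.828 Mbps × 1800 s × 1.03 = 7097.1 Mb
Total: 302318.9 Mb = 37789.9 MB.
= 35.19 GiB.

35.19 GiB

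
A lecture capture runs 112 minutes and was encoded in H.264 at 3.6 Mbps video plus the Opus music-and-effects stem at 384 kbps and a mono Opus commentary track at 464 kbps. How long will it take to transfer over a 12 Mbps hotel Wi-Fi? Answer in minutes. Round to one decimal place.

41.5 minutes

112 min = 6720 s
Audio total: 384 + 464 = 848 kbps = 0.848 Mbps.
Total bitrate: 4.448 Mbps.
File: 4.448 Mbps × 6720 s = 29890.6 Mb.
At 12 Mbps: 29890.6 / 12 = 2490.9 s ≈ 41.5 minutes.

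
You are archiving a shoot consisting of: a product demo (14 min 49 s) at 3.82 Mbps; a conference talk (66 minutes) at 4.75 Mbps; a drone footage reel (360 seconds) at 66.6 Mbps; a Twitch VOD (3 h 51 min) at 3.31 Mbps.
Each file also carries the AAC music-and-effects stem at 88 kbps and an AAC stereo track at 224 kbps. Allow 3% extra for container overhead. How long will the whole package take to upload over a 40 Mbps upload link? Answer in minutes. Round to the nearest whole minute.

42 minutes

Audio total: 88 + 224 = 312 kbps = 0.312 Mbps.
product demo: 4.132 Mbps × 889 s × 1.03 = 3783.5 Mb
conference talk: 5.062 Mbps × 3960 s × 1.03 = 20646.9 Mb
drone footage reel: 66.912 Mbps × 360 s × 1.03 = 24811.0 Mb
Twitch VOD: 3.622 Mbps × 13860 s × 1.03 = 51706.9 Mb
Total: 100948.4 Mb = 12618.5 MB.
At 40 Mbps: 100948.4 / 40 = 2524 s ≈ 42.1 minutes.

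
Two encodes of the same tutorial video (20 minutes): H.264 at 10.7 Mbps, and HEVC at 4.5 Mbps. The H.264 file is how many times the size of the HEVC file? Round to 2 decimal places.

2.38

20 min = 1200 s
H.264: 10.700 Mbps × 1200 s = 12840.0 Mb = 1.495 GiB.
HEVC: 4.500 Mbps × 1200 s = 5400.0 Mb = 0.629 GiB.
Ratio: 1.495 / 0.629 = 2.378.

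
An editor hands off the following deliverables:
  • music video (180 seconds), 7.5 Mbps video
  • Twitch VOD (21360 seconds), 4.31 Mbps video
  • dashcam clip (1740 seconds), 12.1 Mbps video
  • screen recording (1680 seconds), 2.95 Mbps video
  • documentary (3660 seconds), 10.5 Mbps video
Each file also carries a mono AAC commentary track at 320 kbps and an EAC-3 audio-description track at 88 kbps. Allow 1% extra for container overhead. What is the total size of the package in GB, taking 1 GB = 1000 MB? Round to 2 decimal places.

Audio total: 320 + 88 = 408 kbps = 0.408 Mbps.
music video: 7.908 Mbps × 180 s × 1.01 = 1437.7 Mb
Twitch VOD: 4.718 Mbps × 21360 s × 1.01 = 101784.2 Mb
dashcam clip: 12.508 Mbps × 1740 s × 1.01 = 21981.6 Mb
screen recording: 3.358 Mbps × 1680 s × 1.01 = 5697.9 Mb
documentary: 10.908 Mbps × 3660 s × 1.01 = 40322.5 Mb
Total: 171223.8 Mb = 21403.0 MB.
= 21.40 GB.

21.40 GB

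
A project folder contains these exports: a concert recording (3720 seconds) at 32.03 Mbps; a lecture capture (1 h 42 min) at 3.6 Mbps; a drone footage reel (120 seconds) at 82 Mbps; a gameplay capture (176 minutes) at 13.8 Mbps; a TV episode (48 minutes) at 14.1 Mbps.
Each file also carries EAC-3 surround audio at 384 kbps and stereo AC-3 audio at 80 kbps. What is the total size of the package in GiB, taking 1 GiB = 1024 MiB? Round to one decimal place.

Audio total: 384 + 80 = 464 kbps = 0.464 Mbps.
concert recording: 32.494 Mbps × 3720 s = 120877.7 Mb
lecture capture: 4.064 Mbps × 6120 s = 24871.7 Mb
drone footage reel: 82.464 Mbps × 120 s = 9895.7 Mb
gameplay capture: 14.264 Mbps × 10560 s = 150627.8 Mb
TV episode: 14.564 Mbps × 2880 s = 41944.3 Mb
Total: 348217.2 Mb = 43527.2 MB.
= 40.54 GiB.

40.5 GiB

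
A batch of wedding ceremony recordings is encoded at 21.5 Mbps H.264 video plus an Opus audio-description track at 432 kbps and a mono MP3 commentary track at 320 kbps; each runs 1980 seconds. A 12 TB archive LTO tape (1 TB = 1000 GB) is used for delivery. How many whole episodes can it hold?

Audio total: 432 + 320 = 752 kbps = 0.752 Mbps.
Total bitrate: 22.252 Mbps.
Per item: 22.252 Mbps × 1980 s = 44,059 Mb = 5,507 MB.
Capacity: 12 TB = 96,000,000 Mb; 2178.90 items → 2178 complete.

2178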